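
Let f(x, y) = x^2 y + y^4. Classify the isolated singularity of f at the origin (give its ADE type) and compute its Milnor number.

Type D_{5}, Milnor number mu = 5.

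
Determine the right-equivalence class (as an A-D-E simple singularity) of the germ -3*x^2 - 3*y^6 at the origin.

The Hessian of f at 0 is [[-6, 0], [0, 0]] with rank 1, so corank 1. A Groebner basis of the Jacobian ideal J(f) in C{x,y} is {y^5, x}; counting standard monomials gives mu = 5. Corank 1: A-series; mu = 5 gives A_5.

A_5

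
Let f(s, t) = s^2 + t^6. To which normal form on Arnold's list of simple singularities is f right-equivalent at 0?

A_{5}

The Hessian of f at 0 has rank 1. Corank 1: A-series; mu = 5 gives A_5.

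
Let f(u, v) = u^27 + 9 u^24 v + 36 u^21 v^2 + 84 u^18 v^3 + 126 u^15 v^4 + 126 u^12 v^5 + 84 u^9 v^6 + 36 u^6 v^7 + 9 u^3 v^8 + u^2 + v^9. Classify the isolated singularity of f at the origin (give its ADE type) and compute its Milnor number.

The Hessian of f at 0 is [[2, 0], [0, 0]] with rank 1, so corank 1. A Groebner basis of the Jacobian ideal J(f) in C{u,v} is {v^8, u}; counting standard monomials gives mu = 8. Corank 1: A-series; mu = 8 gives A_8.

Type A8, Milnor number mu = 8.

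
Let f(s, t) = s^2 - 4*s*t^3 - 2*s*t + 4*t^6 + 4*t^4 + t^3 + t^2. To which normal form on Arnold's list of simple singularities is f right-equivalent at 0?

The Hessian of f at 0 has rank 1. Corank 1: A-series; mu = 2 gives A_2.

A_2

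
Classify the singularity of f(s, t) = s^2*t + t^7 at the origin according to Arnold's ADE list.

The Hessian of f at 0 has rank 0. Corank 2; j^3 = s^2*t has shape L^2 M (L != M), so D-series; mu = 8 gives D_8.

D_{8}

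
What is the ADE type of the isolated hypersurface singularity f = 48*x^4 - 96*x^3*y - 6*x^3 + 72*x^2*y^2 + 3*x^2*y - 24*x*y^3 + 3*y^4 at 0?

D_5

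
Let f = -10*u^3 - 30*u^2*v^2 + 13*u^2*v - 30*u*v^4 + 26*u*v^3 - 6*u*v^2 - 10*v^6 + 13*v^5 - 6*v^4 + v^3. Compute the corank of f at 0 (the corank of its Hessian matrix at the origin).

2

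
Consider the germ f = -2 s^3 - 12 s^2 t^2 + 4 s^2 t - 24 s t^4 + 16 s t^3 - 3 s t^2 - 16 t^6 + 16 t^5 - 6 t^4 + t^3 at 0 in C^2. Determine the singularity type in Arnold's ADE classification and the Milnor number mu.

The Hessian of f at 0 has rank 0. Corank 2; j^3 = -(s - t)*(2*s^2 - 2*s*t + t^2) splits into three distinct lines over C (the quadratic factor has nonzero discriminant), so D_4.

Type D4, Milnor number mu = 4.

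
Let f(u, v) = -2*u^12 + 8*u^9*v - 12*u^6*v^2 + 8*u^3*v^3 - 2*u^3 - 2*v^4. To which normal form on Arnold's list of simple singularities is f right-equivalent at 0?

E6

The Hessian of f at 0 has rank 0. Corank 2; j^3 = -2*u^3 is a perfect cube, so E-series; the 4-jet and mu = 6 give E_6.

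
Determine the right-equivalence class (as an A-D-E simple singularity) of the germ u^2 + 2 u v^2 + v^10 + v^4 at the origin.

The Hessian of f at 0 has rank 1. Corank 1: A-series; mu = 9 gives A_9.

A9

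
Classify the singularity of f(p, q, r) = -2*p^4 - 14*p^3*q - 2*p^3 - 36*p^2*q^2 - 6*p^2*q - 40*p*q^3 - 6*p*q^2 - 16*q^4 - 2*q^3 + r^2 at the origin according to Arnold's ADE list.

The Hessian of f at 0 has rank 1. Corank 2; j^3 = -2*(p + q)^3 is a perfect cube, so E-series; the 4-jet and mu = 7 give E_7.

E_{7}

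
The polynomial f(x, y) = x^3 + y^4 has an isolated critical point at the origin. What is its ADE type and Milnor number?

The Hessian of f at 0 has rank 0. Corank 2; j^3 = x^3 is a perfect cube, so E-series; the 4-jet and mu = 6 give E_6.

Type E_6, Milnor number mu = 6.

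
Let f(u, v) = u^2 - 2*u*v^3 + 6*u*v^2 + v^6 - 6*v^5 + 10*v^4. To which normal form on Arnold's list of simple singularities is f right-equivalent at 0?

The Hessian of f at 0 has rank 1. Corank 1: A-series; mu = 3 gives A_3.

A_3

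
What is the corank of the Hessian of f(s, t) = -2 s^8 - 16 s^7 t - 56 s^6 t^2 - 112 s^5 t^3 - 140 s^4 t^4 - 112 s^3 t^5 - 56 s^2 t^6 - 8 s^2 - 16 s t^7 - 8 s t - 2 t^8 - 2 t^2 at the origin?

1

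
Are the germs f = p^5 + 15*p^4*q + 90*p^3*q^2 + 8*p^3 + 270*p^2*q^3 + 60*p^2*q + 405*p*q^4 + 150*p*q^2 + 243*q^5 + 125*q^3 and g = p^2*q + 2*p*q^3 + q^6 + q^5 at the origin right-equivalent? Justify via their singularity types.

The Hessian of f at 0 has rank 0. Corank 2; j^3 = (2*p + 5*q)^3 is a perfect cube, so E-series; the 5-jet and mu = 8 give E_8. The Hessian of g at 0 has rank 0. Corank 2; j^3 = p^2*q has shape L^2 M (L != M), so D-series; mu = 7 gives D_7. f is E_8 but g is D_7, hence not right-equivalent.

No.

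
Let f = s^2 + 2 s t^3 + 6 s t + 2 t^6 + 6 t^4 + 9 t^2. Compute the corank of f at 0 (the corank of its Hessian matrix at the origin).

The Hessian at 0 is [[2, 6], [6, 18]] of rank 1; hence corank 1.

1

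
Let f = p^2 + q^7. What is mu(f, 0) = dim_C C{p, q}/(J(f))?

6

The Hessian of f at 0 has rank 1. Corank 1: A-series; mu = 6 gives A_6.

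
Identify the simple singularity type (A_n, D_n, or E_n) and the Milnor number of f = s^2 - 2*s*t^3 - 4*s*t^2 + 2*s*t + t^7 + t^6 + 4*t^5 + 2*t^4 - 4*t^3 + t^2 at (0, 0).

Type A_6, Milnor number mu = 6.

The Hessian of f at 0 has rank 1. Corank 1: A-series; mu = 6 gives A_6.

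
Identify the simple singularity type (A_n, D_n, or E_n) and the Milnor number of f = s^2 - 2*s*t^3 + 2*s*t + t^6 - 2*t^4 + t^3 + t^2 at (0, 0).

Type A_2, Milnor number mu = 2.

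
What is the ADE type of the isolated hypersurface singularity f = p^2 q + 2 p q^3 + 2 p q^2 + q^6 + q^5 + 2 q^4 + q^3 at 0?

D7

The Hessian of f at 0 is [[0, 0], [0, 0]] with rank 0, so corank 2. A Groebner basis of the Jacobian ideal J(f) in C{p,q} is {p^3 - p^2/2 - 7*p*q^2/2 + 3*p*q/2 + 2*q^2, p^2*q + p^2/6 + 13*p*q^2/6 - 5*p*q/6 - q^2, p*q + q^3 + q^2}; counting standard monomials gives mu = 7. Corank 2; j^3 = q*(p + q)^2 has shape L^2 M (L != M), so D-series; mu = 7 gives D_7.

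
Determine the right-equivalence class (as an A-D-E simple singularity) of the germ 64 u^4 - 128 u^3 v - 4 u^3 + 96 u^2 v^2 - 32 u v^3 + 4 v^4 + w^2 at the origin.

The Hessian of f at 0 has rank 1. Corank 2; j^3 = -4*u^3 is a perfect cube, so E-series; the 4-jet and mu = 6 give E_6.

E_6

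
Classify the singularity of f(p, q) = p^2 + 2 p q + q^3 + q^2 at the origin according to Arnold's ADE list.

A_{2}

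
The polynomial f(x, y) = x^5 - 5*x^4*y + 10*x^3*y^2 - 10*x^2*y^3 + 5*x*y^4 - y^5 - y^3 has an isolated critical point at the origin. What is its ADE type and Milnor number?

The Hessian of f at 0 has rank 0. Corank 2; j^3 = -y^3 is a perfect cube, so E-series; the 5-jet and mu = 8 give E_8.

Type E_{8}, Milnor number mu = 8.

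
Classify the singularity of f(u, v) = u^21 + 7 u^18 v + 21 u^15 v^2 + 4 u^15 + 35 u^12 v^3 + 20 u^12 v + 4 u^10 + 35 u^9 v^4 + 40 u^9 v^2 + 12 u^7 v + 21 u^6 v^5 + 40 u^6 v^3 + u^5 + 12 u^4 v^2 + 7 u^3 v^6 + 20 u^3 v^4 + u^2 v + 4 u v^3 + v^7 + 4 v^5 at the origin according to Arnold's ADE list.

D8

The Hessian of f at 0 has rank 0. Corank 2; j^3 = u^2*v has shape L^2 M (L != M), so D-series; mu = 8 gives D_8.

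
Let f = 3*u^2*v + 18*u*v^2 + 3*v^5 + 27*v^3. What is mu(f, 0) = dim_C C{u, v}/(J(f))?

6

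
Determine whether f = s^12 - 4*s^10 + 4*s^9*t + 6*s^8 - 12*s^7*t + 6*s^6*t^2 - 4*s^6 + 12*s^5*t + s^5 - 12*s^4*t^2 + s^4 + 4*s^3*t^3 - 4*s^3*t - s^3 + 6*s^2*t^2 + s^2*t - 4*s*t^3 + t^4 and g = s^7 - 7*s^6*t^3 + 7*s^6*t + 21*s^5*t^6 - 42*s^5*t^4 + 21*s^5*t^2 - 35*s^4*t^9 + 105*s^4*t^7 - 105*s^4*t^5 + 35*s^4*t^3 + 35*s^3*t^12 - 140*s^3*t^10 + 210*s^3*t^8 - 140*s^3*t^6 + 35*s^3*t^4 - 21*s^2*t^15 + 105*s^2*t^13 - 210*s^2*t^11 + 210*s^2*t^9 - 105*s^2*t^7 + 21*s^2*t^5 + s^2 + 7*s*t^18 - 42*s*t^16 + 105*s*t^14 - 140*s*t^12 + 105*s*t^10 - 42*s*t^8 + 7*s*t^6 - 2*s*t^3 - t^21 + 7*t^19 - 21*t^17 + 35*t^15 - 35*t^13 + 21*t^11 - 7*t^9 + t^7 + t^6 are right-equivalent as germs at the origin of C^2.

No.

The Hessian of f at 0 has rank 0. Corank 2; j^3 = -s^2*(s - t) has shape L^2 M (L != M), so D-series; mu = 5 gives D_5. The Hessian of g at 0 has rank 1. Corank 1: A-series; mu = 6 gives A_6. f is D_5 but g is A_6, hence not right-equivalent.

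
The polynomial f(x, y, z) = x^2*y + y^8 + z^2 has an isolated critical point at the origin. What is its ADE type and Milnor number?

Type D_9, Milnor number mu = 9.

The Hessian of f at 0 is [[0, 0, 0], [0, 0, 0], [0, 0, 2]] with rank 1, so corank 2. A Groebner basis of the Jacobian ideal J(f) in C{x,y,z} is {x^2/8 + y^7, x^3, x*y, z}; counting standard monomials gives mu = 9. Corank 2; j^3 = x^2*y has shape L^2 M (L != M), so D-series; mu = 9 gives D_9.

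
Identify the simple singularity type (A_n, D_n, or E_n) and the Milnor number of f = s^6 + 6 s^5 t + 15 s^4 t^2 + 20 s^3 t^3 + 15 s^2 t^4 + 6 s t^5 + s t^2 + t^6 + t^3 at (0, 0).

The Hessian of f at 0 has rank 0. Corank 2; j^3 = t^2*(s + t) has shape L^2 M (L != M), so D-series; mu = 7 gives D_7.

Type D7, Milnor number mu = 7.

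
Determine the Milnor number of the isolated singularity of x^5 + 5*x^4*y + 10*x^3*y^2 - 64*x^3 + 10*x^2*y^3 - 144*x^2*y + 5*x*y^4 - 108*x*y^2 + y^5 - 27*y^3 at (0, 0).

8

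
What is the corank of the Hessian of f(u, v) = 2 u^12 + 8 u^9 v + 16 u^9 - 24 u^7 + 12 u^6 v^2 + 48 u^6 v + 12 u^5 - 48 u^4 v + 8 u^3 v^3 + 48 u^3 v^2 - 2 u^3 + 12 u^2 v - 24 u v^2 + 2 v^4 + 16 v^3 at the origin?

Hessian at 0 has rank 0.

2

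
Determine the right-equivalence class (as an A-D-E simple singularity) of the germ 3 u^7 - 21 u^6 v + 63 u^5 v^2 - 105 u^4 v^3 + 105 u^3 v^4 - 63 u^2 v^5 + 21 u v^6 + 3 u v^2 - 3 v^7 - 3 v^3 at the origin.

D_8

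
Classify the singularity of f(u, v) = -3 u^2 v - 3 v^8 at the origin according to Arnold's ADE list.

D_{9}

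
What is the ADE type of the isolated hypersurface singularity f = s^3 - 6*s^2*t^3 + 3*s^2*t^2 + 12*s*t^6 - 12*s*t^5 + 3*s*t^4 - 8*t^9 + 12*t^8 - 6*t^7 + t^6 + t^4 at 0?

E6

The Hessian of f at 0 has rank 0. Corank 2; j^3 = s^3 is a perfect cube, so E-series; the 4-jet and mu = 6 give E_6.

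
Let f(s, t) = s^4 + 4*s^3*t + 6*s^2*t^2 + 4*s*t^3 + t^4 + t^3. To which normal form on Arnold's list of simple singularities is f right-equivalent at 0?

E_6

The Hessian of f at 0 is [[0, 0], [0, 0]] with rank 0, so corank 2. A Groebner basis of the Jacobian ideal J(f) in C{s,t} is {s^3 + 3*s^2*t, t^2}; counting standard monomials gives mu = 6. Corank 2; j^3 = t^3 is a perfect cube, so E-series; the 4-jet and mu = 6 give E_6.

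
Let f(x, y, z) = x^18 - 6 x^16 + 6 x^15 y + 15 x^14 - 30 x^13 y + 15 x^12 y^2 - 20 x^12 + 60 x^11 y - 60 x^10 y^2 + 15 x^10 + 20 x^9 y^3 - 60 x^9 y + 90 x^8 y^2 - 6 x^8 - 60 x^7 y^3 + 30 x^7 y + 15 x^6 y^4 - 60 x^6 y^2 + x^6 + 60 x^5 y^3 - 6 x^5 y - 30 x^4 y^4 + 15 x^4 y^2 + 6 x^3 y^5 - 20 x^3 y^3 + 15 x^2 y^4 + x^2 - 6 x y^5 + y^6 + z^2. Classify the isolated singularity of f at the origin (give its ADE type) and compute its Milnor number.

Type A_5, Milnor number mu = 5.

The Hessian of f at 0 has rank 2. Corank 1: A-series; mu = 5 gives A_5.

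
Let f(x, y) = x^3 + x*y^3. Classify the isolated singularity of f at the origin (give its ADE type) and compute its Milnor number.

Type E_7, Milnor number mu = 7.

The Hessian of f at 0 has rank 0. Corank 2; j^3 = x^3 is a perfect cube, so E-series; the 4-jet and mu = 7 give E_7.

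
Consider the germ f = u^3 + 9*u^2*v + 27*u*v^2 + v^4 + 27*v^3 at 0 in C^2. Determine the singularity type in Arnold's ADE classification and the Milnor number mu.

Type E6, Milnor number mu = 6.

The Hessian of f at 0 is [[0, 0], [0, 0]] with rank 0, so corank 2. A Groebner basis of the Jacobian ideal J(f) in C{u,v} is {v^3, u^2 + 6*u*v + 9*v^2}; counting standard monomials gives mu = 6. Corank 2; j^3 = (u + 3*v)^3 is a perfect cube, so E-series; the 4-jet and mu = 6 give E_6.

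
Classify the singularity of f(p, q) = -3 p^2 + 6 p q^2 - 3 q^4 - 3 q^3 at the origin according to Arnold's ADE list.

A_{2}

The Hessian of f at 0 is [[-6, 0], [0, 0]] with rank 1, so corank 1. A Groebner basis of the Jacobian ideal J(f) in C{p,q} is {q^2, p}; counting standard monomials gives mu = 2. Corank 1: A-series; mu = 2 gives A_2.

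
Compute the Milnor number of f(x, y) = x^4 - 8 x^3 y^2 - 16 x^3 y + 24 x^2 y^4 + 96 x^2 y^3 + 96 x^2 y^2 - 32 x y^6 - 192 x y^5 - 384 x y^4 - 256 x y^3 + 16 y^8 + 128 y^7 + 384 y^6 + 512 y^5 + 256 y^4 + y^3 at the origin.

6

The Hessian of f at 0 is [[0, 0], [0, 0]] with rank 0, so corank 2. A Groebner basis of the Jacobian ideal J(f) in C{x,y} is {x^3 - 12*x^2*y, y^2}; counting standard monomials gives mu = 6. Corank 2; j^3 = y^3 is a perfect cube, so E-series; the 4-jet and mu = 6 give E_6.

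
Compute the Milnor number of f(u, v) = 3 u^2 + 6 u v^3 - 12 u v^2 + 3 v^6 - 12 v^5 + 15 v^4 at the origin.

The Hessian of f at 0 is [[6, 0], [0, 0]] with rank 1, so corank 1. A Groebner basis of the Jacobian ideal J(f) in C{u,v} is {u^2, u*v, -u/2 + v^2}; counting standard monomials gives mu = 3. Corank 1: A-series; mu = 3 gives A_3.

3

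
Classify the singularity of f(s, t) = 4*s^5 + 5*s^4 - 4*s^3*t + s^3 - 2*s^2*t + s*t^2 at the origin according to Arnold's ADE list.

The Hessian of f at 0 is [[0, 0], [0, 0]] with rank 0, so corank 2. A Groebner basis of the Jacobian ideal J(f) in C{s,t} is {s*t^2 - s*t/2 + t^2/2, -s*t/2 + t^3 + t^2/2, s^2 - t^2}; counting standard monomials gives mu = 5. Corank 2; j^3 = s*(s - t)^2 has shape L^2 M (L != M), so D-series; mu = 5 gives D_5.

D5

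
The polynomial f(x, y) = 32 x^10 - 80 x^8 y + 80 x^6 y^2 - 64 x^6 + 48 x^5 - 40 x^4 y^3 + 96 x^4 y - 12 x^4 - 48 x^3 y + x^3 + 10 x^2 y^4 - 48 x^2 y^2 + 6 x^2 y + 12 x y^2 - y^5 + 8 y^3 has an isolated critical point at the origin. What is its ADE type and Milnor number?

The Hessian of f at 0 has rank 0. Corank 2; j^3 = (x + 2*y)^3 is a perfect cube, so E-series; the 5-jet and mu = 8 give E_8.

Type E_8, Milnor number mu = 8.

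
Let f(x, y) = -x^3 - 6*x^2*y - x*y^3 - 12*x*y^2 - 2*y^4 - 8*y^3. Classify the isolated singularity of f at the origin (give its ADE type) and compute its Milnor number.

Type E7, Milnor number mu = 7.

The Hessian of f at 0 has rank 0. Corank 2; j^3 = -(x + 2*y)^3 is a perfect cube, so E-series; the 4-jet and mu = 7 give E_7.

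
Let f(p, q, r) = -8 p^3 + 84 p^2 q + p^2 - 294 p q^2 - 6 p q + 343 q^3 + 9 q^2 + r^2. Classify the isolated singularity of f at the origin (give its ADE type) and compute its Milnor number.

The Hessian of f at 0 has rank 2. Corank 1: A-series; mu = 2 gives A_2.

Type A_{2}, Milnor number mu = 2.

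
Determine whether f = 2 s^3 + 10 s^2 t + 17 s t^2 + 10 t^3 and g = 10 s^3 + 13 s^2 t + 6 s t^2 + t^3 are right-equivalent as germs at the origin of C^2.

Yes.

The Hessian of f at 0 has rank 0. Corank 2; j^3 = (s + 2*t)*(2*s^2 + 6*s*t + 5*t^2) splits into three distinct lines over C (the quadratic factor has nonzero discriminant), so D_4. The Hessian of g at 0 has rank 0. Corank 2; j^3 = (2*s + t)*(5*s^2 + 4*s*t + t^2) splits into three distinct lines over C (the quadratic factor has nonzero discriminant), so D_4. Both have type D_4, hence right-equivalent.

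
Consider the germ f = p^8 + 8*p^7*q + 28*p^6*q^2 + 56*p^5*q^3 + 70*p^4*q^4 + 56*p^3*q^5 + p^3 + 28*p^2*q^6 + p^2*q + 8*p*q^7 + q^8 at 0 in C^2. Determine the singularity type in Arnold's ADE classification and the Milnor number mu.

Type D_{9}, Milnor number mu = 9.

The Hessian of f at 0 has rank 0. Corank 2; j^3 = p^2*(p + q) has shape L^2 M (L != M), so D-series; mu = 9 gives D_9.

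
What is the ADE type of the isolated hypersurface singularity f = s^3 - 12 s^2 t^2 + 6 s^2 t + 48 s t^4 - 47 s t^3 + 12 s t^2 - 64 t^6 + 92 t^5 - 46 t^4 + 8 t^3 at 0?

The Hessian of f at 0 has rank 0. Corank 2; j^3 = (s + 2*t)^3 is a perfect cube, so E-series; the 4-jet and mu = 7 give E_7.

E7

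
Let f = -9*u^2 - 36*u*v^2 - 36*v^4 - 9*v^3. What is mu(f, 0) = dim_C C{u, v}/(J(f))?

2

The Hessian of f at 0 has rank 1. Corank 1: A-series; mu = 2 gives A_2.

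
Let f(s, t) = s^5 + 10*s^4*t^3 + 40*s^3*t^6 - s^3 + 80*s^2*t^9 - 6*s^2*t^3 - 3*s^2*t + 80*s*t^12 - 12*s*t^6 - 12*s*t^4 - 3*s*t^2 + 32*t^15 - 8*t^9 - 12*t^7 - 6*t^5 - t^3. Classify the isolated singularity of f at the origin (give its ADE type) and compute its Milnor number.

The Hessian of f at 0 has rank 0. Corank 2; j^3 = -(s + t)^3 is a perfect cube, so E-series; the 5-jet and mu = 8 give E_8.

Type E8, Milnor number mu = 8.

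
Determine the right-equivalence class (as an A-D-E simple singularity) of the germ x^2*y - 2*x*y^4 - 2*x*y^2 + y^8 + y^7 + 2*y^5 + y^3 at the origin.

D9

The Hessian of f at 0 has rank 0. Corank 2; j^3 = y*(x - y)^2 has shape L^2 M (L != M), so D-series; mu = 9 gives D_9.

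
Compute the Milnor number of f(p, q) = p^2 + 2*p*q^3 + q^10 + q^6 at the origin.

9

The Hessian of f at 0 has rank 1. Corank 1: A-series; mu = 9 gives A_9.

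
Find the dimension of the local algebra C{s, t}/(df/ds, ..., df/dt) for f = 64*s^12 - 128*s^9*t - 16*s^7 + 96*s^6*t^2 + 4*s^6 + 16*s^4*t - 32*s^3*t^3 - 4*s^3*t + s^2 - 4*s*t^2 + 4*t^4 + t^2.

The Hessian of f at 0 is [[2, 0], [0, 2]] with rank 2, so corank 0. A Groebner basis of the Jacobian ideal J(f) in C{s,t} is {s, t}; counting standard monomials gives mu = 1. Corank 0: nondegenerate Morse point, so A_1.

1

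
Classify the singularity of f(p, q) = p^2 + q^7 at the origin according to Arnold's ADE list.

A6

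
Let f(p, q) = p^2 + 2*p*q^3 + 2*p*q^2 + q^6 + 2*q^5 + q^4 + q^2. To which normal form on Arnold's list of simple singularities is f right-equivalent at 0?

A_{1}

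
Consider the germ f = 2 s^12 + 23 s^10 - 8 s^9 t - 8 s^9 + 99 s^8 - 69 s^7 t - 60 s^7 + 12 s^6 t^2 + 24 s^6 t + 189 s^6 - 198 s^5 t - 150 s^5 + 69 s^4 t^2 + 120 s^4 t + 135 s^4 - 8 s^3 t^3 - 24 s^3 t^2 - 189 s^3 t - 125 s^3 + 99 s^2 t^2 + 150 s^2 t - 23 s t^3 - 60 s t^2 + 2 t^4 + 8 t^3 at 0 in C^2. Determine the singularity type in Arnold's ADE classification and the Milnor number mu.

The Hessian of f at 0 is [[0, 0], [0, 0]] with rank 0, so corank 2. A Groebner basis of the Jacobian ideal J(f) in C{s,t} is {390625*s^2/3 - 312500*s*t/3 + t^4 - 125*t^3/9 + 62500*t^2/3, s^3 - 550*s^2/3 + 440*s*t/3 - 2*t^3/45 - 88*t^2/3, s^2*t - 2875*s^2/9 + 2300*s*t/9 - 17*t^3/135 - 460*t^2/9, -1250*s^2/3 + s*t^2 + 1000*s*t/3 - 16*t^3/45 - 200*t^2/3}; counting standard monomials gives mu = 7. Corank 2; j^3 = -(5*s - 2*t)^3 is a perfect cube, so E-series; the 4-jet and mu = 7 give E_7.

Type E_{7}, Milnor number mu = 7.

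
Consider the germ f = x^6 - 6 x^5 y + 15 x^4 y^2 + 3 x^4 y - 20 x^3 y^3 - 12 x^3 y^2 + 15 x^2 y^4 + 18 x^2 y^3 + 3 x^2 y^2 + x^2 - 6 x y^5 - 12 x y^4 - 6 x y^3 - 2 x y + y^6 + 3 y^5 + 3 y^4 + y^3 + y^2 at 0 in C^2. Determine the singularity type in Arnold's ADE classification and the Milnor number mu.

Type A_{2}, Milnor number mu = 2.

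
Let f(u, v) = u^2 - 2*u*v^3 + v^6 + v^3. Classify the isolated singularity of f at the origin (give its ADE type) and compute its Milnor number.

The Hessian of f at 0 has rank 1. Corank 1: A-series; mu = 2 gives A_2.

Type A2, Milnor number mu = 2.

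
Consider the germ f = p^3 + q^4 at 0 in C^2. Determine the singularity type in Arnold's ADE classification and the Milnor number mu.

The Hessian of f at 0 is [[0, 0], [0, 0]] with rank 0, so corank 2. A Groebner basis of the Jacobian ideal J(f) in C{p,q} is {q^3, p^2}; counting standard monomials gives mu = 6. Corank 2; j^3 = p^3 is a perfect cube, so E-series; the 4-jet and mu = 6 give E_6.

Type E6, Milnor number mu = 6.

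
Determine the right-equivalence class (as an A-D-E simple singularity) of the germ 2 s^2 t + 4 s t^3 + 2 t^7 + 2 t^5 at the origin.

D_{8}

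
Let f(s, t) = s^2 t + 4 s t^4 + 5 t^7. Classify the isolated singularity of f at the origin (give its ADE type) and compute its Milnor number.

Type D8, Milnor number mu = 8.

The Hessian of f at 0 is [[0, 0], [0, 0]] with rank 0, so corank 2. A Groebner basis of the Jacobian ideal J(f) in C{s,t} is {-2*s^2/3 + s*t^3, s*t/2 + t^4, s^3, s^2*t}; counting standard monomials gives mu = 8. Corank 2; j^3 = s^2*t has shape L^2 M (L != M), so D-series; mu = 8 gives D_8.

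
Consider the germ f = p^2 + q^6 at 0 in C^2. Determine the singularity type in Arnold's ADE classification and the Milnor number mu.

The Hessian of f at 0 has rank 1. Corank 1: A-series; mu = 5 gives A_5.

Type A5, Milnor number mu = 5.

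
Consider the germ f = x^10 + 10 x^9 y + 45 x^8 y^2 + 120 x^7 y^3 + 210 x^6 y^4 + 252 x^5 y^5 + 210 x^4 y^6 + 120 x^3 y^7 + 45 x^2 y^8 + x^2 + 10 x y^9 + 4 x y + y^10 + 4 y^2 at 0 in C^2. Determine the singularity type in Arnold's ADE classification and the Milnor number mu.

Type A_9, Milnor number mu = 9.

The Hessian of f at 0 has rank 1. Corank 1: A-series; mu = 9 gives A_9.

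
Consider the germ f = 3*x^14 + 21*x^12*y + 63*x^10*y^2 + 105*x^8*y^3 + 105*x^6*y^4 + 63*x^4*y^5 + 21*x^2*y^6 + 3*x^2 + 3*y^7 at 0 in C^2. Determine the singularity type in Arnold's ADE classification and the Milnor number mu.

Type A_{6}, Milnor number mu = 6.

The Hessian of f at 0 is [[6, 0], [0, 0]] with rank 1, so corank 1. A Groebner basis of the Jacobian ideal J(f) in C{x,y} is {y^6, x}; counting standard monomials gives mu = 6. Corank 1: A-series; mu = 6 gives A_6.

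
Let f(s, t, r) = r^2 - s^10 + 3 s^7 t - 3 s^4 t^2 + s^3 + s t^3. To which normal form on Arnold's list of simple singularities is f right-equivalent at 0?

The Hessian of f at 0 has rank 1. Corank 2; j^3 = s^3 is a perfect cube, so E-series; the 4-jet and mu = 7 give E_7.

E7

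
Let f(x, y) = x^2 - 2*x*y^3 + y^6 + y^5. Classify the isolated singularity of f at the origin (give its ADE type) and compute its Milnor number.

Type A_{4}, Milnor number mu = 4.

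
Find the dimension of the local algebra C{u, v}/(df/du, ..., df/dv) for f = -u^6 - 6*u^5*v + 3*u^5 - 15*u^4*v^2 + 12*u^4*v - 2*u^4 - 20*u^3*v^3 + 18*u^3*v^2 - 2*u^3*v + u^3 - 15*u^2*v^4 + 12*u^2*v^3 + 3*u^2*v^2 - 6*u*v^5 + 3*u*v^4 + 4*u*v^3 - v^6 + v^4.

6

The Hessian of f at 0 is [[0, 0], [0, 0]] with rank 0, so corank 2. A Groebner basis of the Jacobian ideal J(f) in C{u,v} is {u^3, u^2*v, -u^2/2 + u*v^2, 3*u^2/2 + v^3}; counting standard monomials gives mu = 6. Corank 2; j^3 = u^3 is a perfect cube, so E-series; the 4-jet and mu = 6 give E_6.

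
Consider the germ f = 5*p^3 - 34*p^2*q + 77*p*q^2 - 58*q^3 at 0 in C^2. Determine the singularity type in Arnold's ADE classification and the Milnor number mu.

Type D4, Milnor number mu = 4.

The Hessian of f at 0 is [[0, 0], [0, 0]] with rank 0, so corank 2. A Groebner basis of the Jacobian ideal J(f) in C{p,q} is {q^3, p^2 - 13*q^2, p*q - 4*q^2}; counting standard monomials gives mu = 4. Corank 2; j^3 = (p - 2*q)*(5*p^2 - 24*p*q + 29*q^2) splits into three distinct lines over C (the quadratic factor has nonzero discriminant), so D_4.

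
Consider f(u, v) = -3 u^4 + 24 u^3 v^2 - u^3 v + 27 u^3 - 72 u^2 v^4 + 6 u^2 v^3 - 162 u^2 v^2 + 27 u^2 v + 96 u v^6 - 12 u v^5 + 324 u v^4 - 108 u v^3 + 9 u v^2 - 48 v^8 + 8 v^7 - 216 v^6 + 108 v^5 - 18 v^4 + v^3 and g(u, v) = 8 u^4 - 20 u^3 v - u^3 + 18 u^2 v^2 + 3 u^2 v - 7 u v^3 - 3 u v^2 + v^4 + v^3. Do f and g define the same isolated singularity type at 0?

Yes.

The Hessian of f at 0 is [[0, 0], [0, 0]] with rank 0, so corank 2. A Groebner basis of the Jacobian ideal J(f) in C{u,v} is {-19683*u^2/78083 - 13122*u*v/78083 + v^4 - 27*v^3/78083 - 2187*v^2/78083, u^3 - 13095*u^2/78083 - 8730*u*v/78083 + 2874*v^3/78083 - 1455*v^2/78083, u^2*v + 26163*u^2/78083 + 17442*u*v/78083 - 8640*v^3/78083 + 2907*v^2/78083, -39204*u^2/78083 + u*v^2 - 26136*u*v/78083 + 233765*v^3/702747 - 4356*v^2/78083}; counting standard monomials gives mu = 7. Corank 2; j^3 = (3*u + v)^3 is a perfect cube, so E-series; the 4-jet and mu = 7 give E_7. The Hessian of g at 0 is [[0, 0], [0, 0]] with rank 0, so corank 2. A Groebner basis of the Jacobian ideal J(g) in C{u,v} is {3*u^2/4 - 3*u*v/2 + v^4 - v^3/4 + 3*v^2/4, u^3 - 9*u^2/4 + 9*u*v/2 - v^3/4 - 9*v^2/4, u^2*v - 7*u^2/4 + 7*u*v/2 - 5*v^3/12 - 7*v^2/4, -u^2 + u*v^2 + 2*u*v - 2*v^3/3 - v^2}; counting standard monomials gives mu = 7. Corank 2; j^3 = -(u - v)^3 is a perfect cube, so E-series; the 4-jet and mu = 7 give E_7. Both have type E_7, hence right-equivalent.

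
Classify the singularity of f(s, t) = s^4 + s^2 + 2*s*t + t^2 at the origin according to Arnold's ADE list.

A_{3}

The Hessian of f at 0 has rank 1. Corank 1: A-series; mu = 3 gives A_3.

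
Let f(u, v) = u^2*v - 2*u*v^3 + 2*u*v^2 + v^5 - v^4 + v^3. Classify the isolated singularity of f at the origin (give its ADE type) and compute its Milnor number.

The Hessian of f at 0 has rank 0. Corank 2; j^3 = v*(u + v)^2 has shape L^2 M (L != M), so D-series; mu = 5 gives D_5.

Type D_{5}, Milnor number mu = 5.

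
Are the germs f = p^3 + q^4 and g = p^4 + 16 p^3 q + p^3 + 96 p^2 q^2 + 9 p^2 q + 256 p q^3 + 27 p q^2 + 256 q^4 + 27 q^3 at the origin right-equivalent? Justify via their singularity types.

Yes.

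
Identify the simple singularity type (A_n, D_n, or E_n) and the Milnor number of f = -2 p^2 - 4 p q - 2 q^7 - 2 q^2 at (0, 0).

Type A6, Milnor number mu = 6.

The Hessian of f at 0 has rank 1. Corank 1: A-series; mu = 6 gives A_6.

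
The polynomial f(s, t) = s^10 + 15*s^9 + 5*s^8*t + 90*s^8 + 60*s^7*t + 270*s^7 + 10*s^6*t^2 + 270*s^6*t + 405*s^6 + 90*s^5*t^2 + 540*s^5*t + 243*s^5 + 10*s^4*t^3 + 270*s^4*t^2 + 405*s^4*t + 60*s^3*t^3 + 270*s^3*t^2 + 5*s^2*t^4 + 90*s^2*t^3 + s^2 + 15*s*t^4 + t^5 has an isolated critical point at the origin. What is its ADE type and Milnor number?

Type A4, Milnor number mu = 4.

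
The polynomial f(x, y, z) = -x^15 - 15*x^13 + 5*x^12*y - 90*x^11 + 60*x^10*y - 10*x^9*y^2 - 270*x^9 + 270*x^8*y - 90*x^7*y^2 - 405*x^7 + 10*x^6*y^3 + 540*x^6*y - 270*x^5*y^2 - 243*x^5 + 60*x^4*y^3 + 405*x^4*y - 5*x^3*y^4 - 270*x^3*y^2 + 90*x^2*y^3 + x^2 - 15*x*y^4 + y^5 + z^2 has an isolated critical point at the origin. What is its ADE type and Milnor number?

The Hessian of f at 0 has rank 2. Corank 1: A-series; mu = 4 gives A_4.

Type A_4, Milnor number mu = 4.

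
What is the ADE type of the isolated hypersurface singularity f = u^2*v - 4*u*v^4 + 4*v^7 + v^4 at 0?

The Hessian of f at 0 is [[0, 0], [0, 0]] with rank 0, so corank 2. A Groebner basis of the Jacobian ideal J(f) in C{u,v} is {u^3, u^2/4 + v^3, u*v}; counting standard monomials gives mu = 5. Corank 2; j^3 = u^2*v has shape L^2 M (L != M), so D-series; mu = 5 gives D_5.

D_{5}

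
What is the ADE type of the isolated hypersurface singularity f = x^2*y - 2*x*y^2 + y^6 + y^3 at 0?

D_7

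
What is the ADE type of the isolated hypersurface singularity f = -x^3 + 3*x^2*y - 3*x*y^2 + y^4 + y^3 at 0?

The Hessian of f at 0 is [[0, 0], [0, 0]] with rank 0, so corank 2. A Groebner basis of the Jacobian ideal J(f) in C{x,y} is {y^3, x^2 - 2*x*y + y^2}; counting standard monomials gives mu = 6. Corank 2; j^3 = -(x - y)^3 is a perfect cube, so E-series; the 4-jet and mu = 6 give E_6.

E_{6}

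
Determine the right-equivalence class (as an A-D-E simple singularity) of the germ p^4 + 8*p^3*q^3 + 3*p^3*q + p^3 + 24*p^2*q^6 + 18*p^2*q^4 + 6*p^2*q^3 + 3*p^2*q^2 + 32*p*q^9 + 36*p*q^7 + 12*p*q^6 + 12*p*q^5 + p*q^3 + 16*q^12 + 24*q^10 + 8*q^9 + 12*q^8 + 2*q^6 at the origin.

E7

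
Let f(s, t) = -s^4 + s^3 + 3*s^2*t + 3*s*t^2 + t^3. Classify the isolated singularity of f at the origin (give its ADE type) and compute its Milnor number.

The Hessian of f at 0 is [[0, 0], [0, 0]] with rank 0, so corank 2. A Groebner basis of the Jacobian ideal J(f) in C{s,t} is {t^4, s*t^2 + 2*t^3/3, s^2 + 2*s*t + t^2}; counting standard monomials gives mu = 6. Corank 2; j^3 = (s + t)^3 is a perfect cube, so E-series; the 4-jet and mu = 6 give E_6.

Type E6, Milnor number mu = 6.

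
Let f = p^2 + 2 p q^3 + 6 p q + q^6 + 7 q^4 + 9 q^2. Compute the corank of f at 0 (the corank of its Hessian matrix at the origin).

The Hessian at 0 is [[2, 6], [6, 18]] of rank 1; hence corank 1.

1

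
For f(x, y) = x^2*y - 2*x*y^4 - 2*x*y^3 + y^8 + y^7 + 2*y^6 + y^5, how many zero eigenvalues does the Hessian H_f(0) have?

Hessian at 0 has rank 0.

2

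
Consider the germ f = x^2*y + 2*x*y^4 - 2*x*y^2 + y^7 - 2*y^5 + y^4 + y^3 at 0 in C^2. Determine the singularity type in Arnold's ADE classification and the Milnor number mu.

Type D_5, Milnor number mu = 5.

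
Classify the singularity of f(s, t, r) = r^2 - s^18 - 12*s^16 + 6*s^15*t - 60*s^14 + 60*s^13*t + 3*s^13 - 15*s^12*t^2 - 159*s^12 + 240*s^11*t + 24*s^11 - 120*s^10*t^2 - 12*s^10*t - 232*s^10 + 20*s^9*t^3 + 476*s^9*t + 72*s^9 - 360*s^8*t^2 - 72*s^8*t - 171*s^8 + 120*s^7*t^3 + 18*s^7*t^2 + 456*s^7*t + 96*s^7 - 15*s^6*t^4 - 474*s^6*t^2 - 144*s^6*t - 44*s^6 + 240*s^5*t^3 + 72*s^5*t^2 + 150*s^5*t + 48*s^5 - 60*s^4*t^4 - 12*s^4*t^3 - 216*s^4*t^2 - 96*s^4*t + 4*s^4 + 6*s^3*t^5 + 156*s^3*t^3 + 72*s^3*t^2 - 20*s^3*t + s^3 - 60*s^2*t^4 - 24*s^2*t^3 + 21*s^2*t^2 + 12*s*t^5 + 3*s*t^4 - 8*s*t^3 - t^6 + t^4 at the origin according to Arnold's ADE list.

E_6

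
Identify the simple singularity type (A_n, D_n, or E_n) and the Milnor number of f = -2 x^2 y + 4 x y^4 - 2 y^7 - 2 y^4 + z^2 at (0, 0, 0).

Type D_{5}, Milnor number mu = 5.

The Hessian of f at 0 has rank 1. Corank 2; j^3 = -2*x^2*y has shape L^2 M (L != M), so D-series; mu = 5 gives D_5.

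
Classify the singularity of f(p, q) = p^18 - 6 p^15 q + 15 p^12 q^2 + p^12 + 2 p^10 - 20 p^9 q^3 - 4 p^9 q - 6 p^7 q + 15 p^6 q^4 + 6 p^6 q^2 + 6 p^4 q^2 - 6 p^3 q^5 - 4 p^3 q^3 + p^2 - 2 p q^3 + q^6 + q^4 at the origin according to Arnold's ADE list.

The Hessian of f at 0 has rank 1. Corank 1: A-series; mu = 3 gives A_3.

A_{3}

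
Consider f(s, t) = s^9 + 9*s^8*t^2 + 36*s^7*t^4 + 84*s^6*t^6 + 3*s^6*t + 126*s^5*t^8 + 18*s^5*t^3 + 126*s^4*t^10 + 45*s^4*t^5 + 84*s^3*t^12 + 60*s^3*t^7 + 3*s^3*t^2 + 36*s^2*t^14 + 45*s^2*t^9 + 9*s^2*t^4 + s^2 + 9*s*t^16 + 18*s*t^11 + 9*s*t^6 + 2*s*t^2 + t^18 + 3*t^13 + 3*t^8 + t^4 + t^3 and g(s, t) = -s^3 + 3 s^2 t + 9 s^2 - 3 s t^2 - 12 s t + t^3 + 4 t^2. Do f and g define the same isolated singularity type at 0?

Yes.

The Hessian of f at 0 has rank 1. Corank 1: A-series; mu = 2 gives A_2. The Hessian of g at 0 has rank 1. Corank 1: A-series; mu = 2 gives A_2. Both have type A_2, hence right-equivalent.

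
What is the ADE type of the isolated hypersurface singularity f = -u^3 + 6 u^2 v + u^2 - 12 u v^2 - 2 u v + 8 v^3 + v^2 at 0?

The Hessian of f at 0 has rank 1. Corank 1: A-series; mu = 2 gives A_2.

A_2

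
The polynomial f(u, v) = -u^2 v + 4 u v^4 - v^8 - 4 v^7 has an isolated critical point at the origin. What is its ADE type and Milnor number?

The Hessian of f at 0 is [[0, 0], [0, 0]] with rank 0, so corank 2. A Groebner basis of the Jacobian ideal J(f) in C{u,v} is {u^2*v^2, -u^2*v - u^2/2 + u*v^3, -u*v/2 + v^4, u^3}; counting standard monomials gives mu = 9. Corank 2; j^3 = -u^2*v has shape L^2 M (L != M), so D-series; mu = 9 gives D_9.

Type D_9, Milnor number mu = 9.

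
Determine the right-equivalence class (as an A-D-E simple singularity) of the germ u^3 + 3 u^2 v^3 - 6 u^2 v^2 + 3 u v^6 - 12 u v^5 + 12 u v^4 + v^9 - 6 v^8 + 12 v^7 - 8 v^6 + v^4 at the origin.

The Hessian of f at 0 has rank 0. Corank 2; j^3 = u^3 is a perfect cube, so E-series; the 4-jet and mu = 6 give E_6.

E_{6}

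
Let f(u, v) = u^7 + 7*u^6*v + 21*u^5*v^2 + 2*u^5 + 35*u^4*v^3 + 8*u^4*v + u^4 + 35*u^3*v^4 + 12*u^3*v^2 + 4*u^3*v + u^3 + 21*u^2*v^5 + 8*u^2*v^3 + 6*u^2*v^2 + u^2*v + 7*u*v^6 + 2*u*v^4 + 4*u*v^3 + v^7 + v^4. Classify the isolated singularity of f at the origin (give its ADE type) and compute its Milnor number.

The Hessian of f at 0 is [[0, 0], [0, 0]] with rank 0, so corank 2. A Groebner basis of the Jacobian ideal J(f) in C{u,v} is {u*v^2, -u*v/4 + v^3, u^2 + u*v}; counting standard monomials gives mu = 5. Corank 2; j^3 = u^2*(u + v) has shape L^2 M (L != M), so D-series; mu = 5 gives D_5.

Type D_5, Milnor number mu = 5.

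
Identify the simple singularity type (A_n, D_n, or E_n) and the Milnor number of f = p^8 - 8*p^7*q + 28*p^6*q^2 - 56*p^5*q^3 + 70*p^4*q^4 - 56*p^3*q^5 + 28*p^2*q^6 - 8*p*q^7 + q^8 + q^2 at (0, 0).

The Hessian of f at 0 is [[0, 0], [0, 2]] with rank 1, so corank 1. A Groebner basis of the Jacobian ideal J(f) in C{p,q} is {p^7, q}; counting standard monomials gives mu = 7. Corank 1: A-series; mu = 7 gives A_7.

Type A_7, Milnor number mu = 7.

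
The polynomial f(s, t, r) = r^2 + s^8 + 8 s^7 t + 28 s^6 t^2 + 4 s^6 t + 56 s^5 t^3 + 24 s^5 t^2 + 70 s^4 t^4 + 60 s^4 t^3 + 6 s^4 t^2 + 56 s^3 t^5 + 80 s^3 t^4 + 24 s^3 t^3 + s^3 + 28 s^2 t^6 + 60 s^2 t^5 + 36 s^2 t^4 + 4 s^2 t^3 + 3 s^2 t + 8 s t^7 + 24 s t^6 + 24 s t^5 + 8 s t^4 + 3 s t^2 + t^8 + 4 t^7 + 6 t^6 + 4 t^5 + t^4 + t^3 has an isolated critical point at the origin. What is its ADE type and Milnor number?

Type E_{6}, Milnor number mu = 6.

The Hessian of f at 0 has rank 1. Corank 2; j^3 = (s + t)^3 is a perfect cube, so E-series; the 4-jet and mu = 6 give E_6.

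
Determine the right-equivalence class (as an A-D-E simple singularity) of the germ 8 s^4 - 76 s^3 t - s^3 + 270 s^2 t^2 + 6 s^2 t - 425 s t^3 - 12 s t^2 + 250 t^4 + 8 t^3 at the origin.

E7

The Hessian of f at 0 has rank 0. Corank 2; j^3 = -(s - 2*t)^3 is a perfect cube, so E-series; the 4-jet and mu = 7 give E_7.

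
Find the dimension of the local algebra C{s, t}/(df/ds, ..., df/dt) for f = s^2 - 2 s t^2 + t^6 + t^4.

5

The Hessian of f at 0 is [[2, 0], [0, 0]] with rank 1, so corank 1. A Groebner basis of the Jacobian ideal J(f) in C{s,t} is {s^3, s^2*t, -s + t^2}; counting standard monomials gives mu = 5. Corank 1: A-series; mu = 5 gives A_5.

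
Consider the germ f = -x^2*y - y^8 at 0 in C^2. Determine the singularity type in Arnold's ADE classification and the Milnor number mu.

Type D_{9}, Milnor number mu = 9.

The Hessian of f at 0 is [[0, 0], [0, 0]] with rank 0, so corank 2. A Groebner basis of the Jacobian ideal J(f) in C{x,y} is {x^2/8 + y^7, x^3, x*y}; counting standard monomials gives mu = 9. Corank 2; j^3 = -x^2*y has shape L^2 M (L != M), so D-series; mu = 9 gives D_9.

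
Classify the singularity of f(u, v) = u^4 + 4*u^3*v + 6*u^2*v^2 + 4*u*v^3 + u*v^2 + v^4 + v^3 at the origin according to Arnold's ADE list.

D_{5}

The Hessian of f at 0 is [[0, 0], [0, 0]] with rank 0, so corank 2. A Groebner basis of the Jacobian ideal J(f) in C{u,v} is {u^3 + v^2/4, v^3, u*v + v^2}; counting standard monomials gives mu = 5. Corank 2; j^3 = v^2*(u + v) has shape L^2 M (L != M), so D-series; mu = 5 gives D_5.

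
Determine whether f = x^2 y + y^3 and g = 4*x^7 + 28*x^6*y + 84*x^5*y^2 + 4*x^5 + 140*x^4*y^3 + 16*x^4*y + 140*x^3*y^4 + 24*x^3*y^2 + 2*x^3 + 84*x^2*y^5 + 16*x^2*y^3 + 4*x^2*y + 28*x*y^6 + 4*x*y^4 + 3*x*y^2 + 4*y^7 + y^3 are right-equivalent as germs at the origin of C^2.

Yes.

The Hessian of f at 0 has rank 0. Corank 2; j^3 = y*(x^2 + y^2) splits into three distinct lines over C (the quadratic factor has nonzero discriminant), so D_4. The Hessian of g at 0 has rank 0. Corank 2; j^3 = (x + y)*(2*x^2 + 2*x*y + y^2) splits into three distinct lines over C (the quadratic factor has nonzero discriminant), so D_4. Both have type D_4, hence right-equivalent.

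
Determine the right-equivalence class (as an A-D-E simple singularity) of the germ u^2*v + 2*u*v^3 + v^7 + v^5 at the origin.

D_{8}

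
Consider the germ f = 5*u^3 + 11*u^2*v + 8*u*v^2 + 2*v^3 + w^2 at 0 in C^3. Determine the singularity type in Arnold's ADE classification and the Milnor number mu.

The Hessian of f at 0 has rank 1. Corank 2; j^3 = (u + v)*(5*u^2 + 6*u*v + 2*v^2) splits into three distinct lines over C (the quadratic factor has nonzero discriminant), so D_4.

Type D_{4}, Milnor number mu = 4.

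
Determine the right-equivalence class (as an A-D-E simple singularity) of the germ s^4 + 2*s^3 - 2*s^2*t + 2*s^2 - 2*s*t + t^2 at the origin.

A_{1}

The Hessian of f at 0 is [[4, -2], [-2, 2]] with rank 2, so corank 0. A Groebner basis of the Jacobian ideal J(f) in C{s,t} is {s, t}; counting standard monomials gives mu = 1. Corank 0: nondegenerate Morse point, so A_1.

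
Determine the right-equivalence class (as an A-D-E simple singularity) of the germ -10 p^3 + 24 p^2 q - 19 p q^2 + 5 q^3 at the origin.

D_{4}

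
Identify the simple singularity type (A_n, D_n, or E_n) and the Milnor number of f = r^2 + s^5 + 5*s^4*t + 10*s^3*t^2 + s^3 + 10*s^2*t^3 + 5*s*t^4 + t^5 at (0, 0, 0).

The Hessian of f at 0 has rank 1. Corank 2; j^3 = s^3 is a perfect cube, so E-series; the 5-jet and mu = 8 give E_8.

Type E_{8}, Milnor number mu = 8.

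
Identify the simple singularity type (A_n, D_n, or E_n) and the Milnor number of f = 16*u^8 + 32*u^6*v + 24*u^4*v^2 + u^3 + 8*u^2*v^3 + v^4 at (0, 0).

The Hessian of f at 0 is [[0, 0], [0, 0]] with rank 0, so corank 2. A Groebner basis of the Jacobian ideal J(f) in C{u,v} is {v^3, u^2}; counting standard monomials gives mu = 6. Corank 2; j^3 = u^3 is a perfect cube, so E-series; the 4-jet and mu = 6 give E_6.

Type E_6, Milnor number mu = 6.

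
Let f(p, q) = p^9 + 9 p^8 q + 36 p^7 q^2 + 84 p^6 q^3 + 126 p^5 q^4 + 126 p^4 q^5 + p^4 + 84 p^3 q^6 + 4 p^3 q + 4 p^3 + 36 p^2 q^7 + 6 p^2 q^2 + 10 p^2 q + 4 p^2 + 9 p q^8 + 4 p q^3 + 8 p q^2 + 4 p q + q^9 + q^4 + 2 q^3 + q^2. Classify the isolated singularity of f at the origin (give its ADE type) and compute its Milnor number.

The Hessian of f at 0 has rank 1. Corank 1: A-series; mu = 8 gives A_8.

Type A_8, Milnor number mu = 8.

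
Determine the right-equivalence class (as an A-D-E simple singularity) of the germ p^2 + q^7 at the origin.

A_6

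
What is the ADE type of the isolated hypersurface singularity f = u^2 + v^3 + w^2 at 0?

A_{2}

The Hessian of f at 0 is [[2, 0, 0], [0, 0, 0], [0, 0, 2]] with rank 2, so corank 1. A Groebner basis of the Jacobian ideal J(f) in C{u,v,w} is {v^2, u, w}; counting standard monomials gives mu = 2. Corank 1: A-series; mu = 2 gives A_2.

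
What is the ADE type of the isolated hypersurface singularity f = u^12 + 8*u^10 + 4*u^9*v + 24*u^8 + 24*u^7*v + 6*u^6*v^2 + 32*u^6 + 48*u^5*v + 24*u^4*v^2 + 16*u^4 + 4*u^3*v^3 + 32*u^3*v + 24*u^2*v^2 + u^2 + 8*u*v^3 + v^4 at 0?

The Hessian of f at 0 is [[2, 0], [0, 0]] with rank 1, so corank 1. A Groebner basis of the Jacobian ideal J(f) in C{u,v} is {v^3, u}; counting standard monomials gives mu = 3. Corank 1: A-series; mu = 3 gives A_3.

A3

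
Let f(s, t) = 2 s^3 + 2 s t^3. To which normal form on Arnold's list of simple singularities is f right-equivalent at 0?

The Hessian of f at 0 is [[0, 0], [0, 0]] with rank 0, so corank 2. A Groebner basis of the Jacobian ideal J(f) in C{s,t} is {s^3, s*t^2, 3*s^2 + t^3}; counting standard monomials gives mu = 7. Corank 2; j^3 = 2*s^3 is a perfect cube, so E-series; the 4-jet and mu = 7 give E_7.

E7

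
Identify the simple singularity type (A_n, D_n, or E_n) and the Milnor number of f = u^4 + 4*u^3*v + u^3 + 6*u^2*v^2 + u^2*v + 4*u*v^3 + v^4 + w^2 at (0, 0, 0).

Type D_{5}, Milnor number mu = 5.

The Hessian of f at 0 is [[0, 0, 0], [0, 0, 0], [0, 0, 2]] with rank 1, so corank 2. A Groebner basis of the Jacobian ideal J(f) in C{u,v,w} is {u*v^2, -u*v/4 + v^3, u^2 + u*v, w}; counting standard monomials gives mu = 5. Corank 2; j^3 = u^2*(u + v) has shape L^2 M (L != M), so D-series; mu = 5 gives D_5.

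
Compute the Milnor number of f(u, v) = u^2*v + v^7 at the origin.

The Hessian of f at 0 is [[0, 0], [0, 0]] with rank 0, so corank 2. A Groebner basis of the Jacobian ideal J(f) in C{u,v} is {u^2/7 + v^6, u^3, u*v}; counting standard monomials gives mu = 8. Corank 2; j^3 = u^2*v has shape L^2 M (L != M), so D-series; mu = 8 gives D_8.

8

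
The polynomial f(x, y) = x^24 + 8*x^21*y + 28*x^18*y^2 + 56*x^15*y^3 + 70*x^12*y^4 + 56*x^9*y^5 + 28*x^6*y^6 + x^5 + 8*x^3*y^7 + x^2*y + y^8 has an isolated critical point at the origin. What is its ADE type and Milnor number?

Type D9, Milnor number mu = 9.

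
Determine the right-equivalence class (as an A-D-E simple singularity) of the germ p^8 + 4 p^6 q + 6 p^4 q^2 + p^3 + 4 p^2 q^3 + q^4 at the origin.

The Hessian of f at 0 has rank 0. Corank 2; j^3 = p^3 is a perfect cube, so E-series; the 4-jet and mu = 6 give E_6.

E_6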